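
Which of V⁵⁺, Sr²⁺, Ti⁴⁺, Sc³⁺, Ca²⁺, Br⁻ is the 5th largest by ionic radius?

Ti⁴⁺

Tabulating Z and e⁻: V⁵⁺: 18 e⁻, Z=23, Ti⁴⁺: 18 e⁻, Z=22, Sc³⁺: 18 e⁻, Z=21, Ca²⁺: 18 e⁻, Z=20, Sr²⁺: 36 e⁻, Z=38, Br⁻: 36 e⁻, Z=35. V⁵⁺ < Ti⁴⁺ (isoelectronic, higher Z=23 is smaller); Ti⁴⁺ < Sc³⁺ (isoelectronic, higher Z=22 is smaller); Sc³⁺ < Ca²⁺ (isoelectronic, higher Z=21 is smaller); Ca²⁺ < Sr²⁺ (same group, 1 shell fewer); Sr²⁺ < Br⁻ (isoelectronic, higher Z=38 is smaller).
Full ascending order: V⁵⁺ < Ti⁴⁺ < Sc³⁺ < Ca²⁺ < Sr²⁺ < Br⁻. Counting from the largest, position 5 is Ti⁴⁺.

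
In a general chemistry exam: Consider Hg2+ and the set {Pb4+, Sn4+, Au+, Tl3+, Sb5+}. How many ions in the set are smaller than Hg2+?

Electron counts and nuclear charges: Sb5+ has 46 e⁻ (Z=51), Sn4+ has 46 e⁻ (Z=50), Pb4+ has 78 e⁻ (Z=82), Tl3+ has 78 e⁻ (Z=81), Hg2+ has 78 e⁻ (Z=80), Au+ has 78 e⁻ (Z=79). Sb5+ < Sn4+ (isoelectronic, higher Z=51 is smaller); Sn4+ < Pb4+ (same group, 1 shell fewer); Pb4+ < Tl3+ (both 78 e⁻, Z=82>81); Tl3+ < Hg2+ (both 78 e⁻, Z=81>80); Hg2+ < Au+ (isoelectronic, higher Z=80 is smaller).
Overall: Sb5+ < Sn4+ < Pb4+ < Tl3+ < Hg2+ < Au+. Hg2+ has 4 below it and 1 above. Count: 4.

4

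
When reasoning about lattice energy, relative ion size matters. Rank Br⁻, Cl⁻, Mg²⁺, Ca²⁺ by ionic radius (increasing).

Mg²⁺ < Ca²⁺ < Cl⁻ < Br⁻

Mg²⁺: 10 e⁻, Z=12, Ca²⁺: 18 e⁻, Z=20, Cl⁻: 18 e⁻, Z=17, Br⁻: 36 e⁻, Z=35. Mg²⁺ < Ca²⁺ (same group, period 3 vs 4); Ca²⁺ < Cl⁻ (isoelectronic, higher Z=20 is smaller); Cl⁻ < Br⁻ (same group, 1 shell fewer).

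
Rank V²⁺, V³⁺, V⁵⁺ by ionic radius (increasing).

V⁵⁺ < V³⁺ < V²⁺

For a single element, ionic radius drops as positive charge rises — V⁵⁺ < V²⁺.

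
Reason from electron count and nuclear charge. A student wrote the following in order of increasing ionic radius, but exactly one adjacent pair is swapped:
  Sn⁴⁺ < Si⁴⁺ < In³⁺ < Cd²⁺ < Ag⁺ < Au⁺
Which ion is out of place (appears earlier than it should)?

Check each adjacent pair. Sn⁴⁺ and Si⁴⁺ are reversed: Si⁴⁺ and Sn⁴⁺ are in one column with the same charge; the lighter period-3 ion has 2 fewer shells and is smaller. No other neighbouring pair contradicts the periodic trends, so Sn⁴⁺ is the ion listed too early.

Sn⁴⁺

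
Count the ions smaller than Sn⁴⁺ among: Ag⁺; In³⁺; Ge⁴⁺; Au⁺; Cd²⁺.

1

Electron counts and nuclear charges: Ge⁴⁺: 28 e⁻, Z=32, Sn⁴⁺: 46 e⁻, Z=50, In³⁺: 46 e⁻, Z=49, Cd²⁺: 46 e⁻, Z=48, Ag⁺: 46 e⁻, Z=47, Au⁺: 78 e⁻, Z=79. Ge⁴⁺ < Sn⁴⁺ (same group, 1 shell fewer); Sn⁴⁺ < In³⁺ (both 46 e⁻, Z=50>49); In³⁺ < Cd²⁺ (both 46 e⁻, Z=49>48); Cd²⁺ < Ag⁺ (both 46 e⁻, Z=48>47); Ag⁺ < Au⁺ (same group, period 5 vs 6).
Ordering all of them (including Sn⁴⁺) by radius gives Ge⁴⁺ < Sn⁴⁺ < In³⁺ < Cd²⁺ < Ag⁺ < Au⁺. That's 1.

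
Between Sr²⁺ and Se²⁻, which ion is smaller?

All of these have 36 electrons (isoelectronic). With the same electron cloud, the ion with the most protons pulls it in tightest. Nuclear charges: Sr²⁺ (Z=38), Se²⁻ (Z=34). Highest Z is smallest.

Sr²⁺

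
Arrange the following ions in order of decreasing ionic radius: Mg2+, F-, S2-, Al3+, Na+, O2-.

S2- > O2- > F- > Na+ > Mg2+ > Al3+

Al3+: 10 e⁻, Z=13, Mg2+: 10 e⁻, Z=12, Na+: 10 e⁻, Z=11, F-: 10 e⁻, Z=9, O2-: 10 e⁻, Z=8, S2-: 18 e⁻, Z=16. Al3+ < Mg2+ (isoelectronic, higher Z=13 is smaller); Mg2+ < Na+ (isoelectronic, higher Z=12 is smaller); Na+ < F- (isoelectronic, higher Z=11 is smaller); F- < O2- (both 10 e⁻, Z=9>8); O2- < S2- (same group, period 2 vs 3).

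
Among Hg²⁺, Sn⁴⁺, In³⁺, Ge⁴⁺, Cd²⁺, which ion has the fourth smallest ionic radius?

Cd²⁺

Tabulating Z and e⁻: Ge⁴⁺ has 28 e⁻ (Z=32), Sn⁴⁺ has 46 e⁻ (Z=50), In³⁺ has 46 e⁻ (Z=49), Cd²⁺ has 46 e⁻ (Z=48), Hg²⁺ has 78 e⁻ (Z=80). Ge⁴⁺ < Sn⁴⁺ (same group, period 4 vs 5); Sn⁴⁺ < In³⁺ (both 46 e⁻, Z=50>49); In³⁺ < Cd²⁺ (both 46 e⁻, Z=49>48); Cd²⁺ < Hg²⁺ (same group, 1 shell fewer).
So the order is Ge⁴⁺ < Sn⁴⁺ < In³⁺ < Cd²⁺ < Hg²⁺; the 4th-smallest ion is Cd²⁺.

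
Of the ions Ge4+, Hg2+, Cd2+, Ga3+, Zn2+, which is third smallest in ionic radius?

Zn2+

Ge4+: 28 e⁻, Z=32, Ga3+: 28 e⁻, Z=31, Zn2+: 28 e⁻, Z=30, Cd2+: 46 e⁻, Z=48, Hg2+: 78 e⁻, Z=80. Ge4+ < Ga3+ (both 28 e⁻, Z=32>31); Ga3+ < Zn2+ (both 28 e⁻, Z=31>30); Zn2+ < Cd2+ (same group, period 4 vs 5); Cd2+ < Hg2+ (same group, 1 shell fewer).
Ordering: Ge4+ < Ga3+ < Zn2+ < Cd2+ < Hg2+. The third smallest is Zn2+.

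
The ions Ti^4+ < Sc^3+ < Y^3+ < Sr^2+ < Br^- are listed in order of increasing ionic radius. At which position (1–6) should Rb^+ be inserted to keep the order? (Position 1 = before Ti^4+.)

5

Tabulating Z and e⁻: Ti^4+ (Z=22, 18 e⁻), Sc^3+ (Z=21, 18 e⁻), Y^3+ (Z=39, 36 e⁻), Sr^2+ (Z=38, 36 e⁻), Rb^+ (Z=37, 36 e⁻), Br^- (Z=35, 36 e⁻). Ti^4+ < Sc^3+ (isoelectronic, higher Z=22 is smaller); Sc^3+ < Y^3+ (same group, period 4 vs 5); Y^3+ < Sr^2+ (isoelectronic, higher Z=39 is smaller); Sr^2+ < Rb^+ (isoelectronic, higher Z=38 is smaller); Rb^+ < Br^- (isoelectronic, higher Z=37 is smaller).
Merged order: Ti^4+ < Sc^3+ < Y^3+ < Sr^2+ < Rb^+ < Br^- — Rb^+ is number 5.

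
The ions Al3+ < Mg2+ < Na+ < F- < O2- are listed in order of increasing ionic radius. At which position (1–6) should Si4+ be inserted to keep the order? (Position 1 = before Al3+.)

Isoelectronic series (10 e⁻ each). Size is set by nuclear charge: more protons means a smaller ion. Si4+ (Z=14), Al3+ (Z=13), Mg2+ (Z=12), Na+ (Z=11), F- (Z=9), O2- (Z=8).
The complete sequence is Si4+ < Al3+ < Mg2+ < Na+ < F- < O2-. Si4+ sits at position 1.

1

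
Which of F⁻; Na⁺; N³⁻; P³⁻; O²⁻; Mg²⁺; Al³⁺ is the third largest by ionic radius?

O²⁻

First list Z and electron count for each: Al³⁺ (Z=13, 10 e⁻), Mg²⁺ (Z=12, 10 e⁻), Na⁺ (Z=11, 10 e⁻), F⁻ (Z=9, 10 e⁻), O²⁻ (Z=8, 10 e⁻), N³⁻ (Z=7, 10 e⁻), P³⁻ (Z=15, 18 e⁻). Al³⁺ < Mg²⁺ (both 10 e⁻, Z=13>12); Mg²⁺ < Na⁺ (both 10 e⁻, Z=12>11); Na⁺ < F⁻ (isoelectronic, higher Z=11 is smaller); F⁻ < O²⁻ (both 10 e⁻, Z=9>8); O²⁻ < N³⁻ (isoelectronic, higher Z=8 is smaller); N³⁻ < P³⁻ (same group, period 2 vs 3).
So the order is Al³⁺ < Mg²⁺ < Na⁺ < F⁻ < O²⁻ < N³⁻ < P³⁻; the 3rd-largest ion is O²⁻.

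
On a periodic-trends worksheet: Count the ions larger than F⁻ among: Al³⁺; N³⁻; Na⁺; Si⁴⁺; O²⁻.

2

Isoelectronic series (10 e⁻ each). Size is set by nuclear charge: more protons means a smaller ion. Si⁴⁺ (Z=14), Al³⁺ (Z=13), Na⁺ (Z=11), F⁻ (Z=9), O²⁻ (Z=8), N³⁻ (Z=7).
Relative to F⁻, the ions that are larger are O²⁻, N³⁻. Count: 2.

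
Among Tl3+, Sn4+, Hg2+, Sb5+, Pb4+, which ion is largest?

Hg2+

Work out protons and electrons: Sb5+ has 46 e⁻ (Z=51), Sn4+ has 46 e⁻ (Z=50), Pb4+ has 78 e⁻ (Z=82), Tl3+ has 78 e⁻ (Z=81), Hg2+ has 78 e⁻ (Z=80). Sb5+ < Sn4+ (isoelectronic, higher Z=51 is smaller); Sn4+ < Pb4+ (same group, period 5 vs 6); Pb4+ < Tl3+ (both 78 e⁻, Z=82>81); Tl3+ < Hg2+ (isoelectronic, higher Z=81 is smaller).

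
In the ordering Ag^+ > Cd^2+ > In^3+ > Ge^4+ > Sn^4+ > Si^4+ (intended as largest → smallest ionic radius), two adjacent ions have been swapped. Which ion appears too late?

The pair Ge^4+, Sn^4+ is the wrong way round — both in group 14 with the same charge; Ge^4+ (period 4) has the smaller radius. All other adjacent pairs agree with periodic trends, so Sn^4+ is the misplaced ion.

Sn^4+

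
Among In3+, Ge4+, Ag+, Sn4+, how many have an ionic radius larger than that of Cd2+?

Tabulating Z and e⁻: Ge4+ has 28 e⁻ (Z=32), Sn4+ has 46 e⁻ (Z=50), In3+ has 46 e⁻ (Z=49), Cd2+ has 46 e⁻ (Z=48), Ag+ has 46 e⁻ (Z=47). Ge4+ < Sn4+ (same group, 1 shell fewer); Sn4+ < In3+ (both 46 e⁻, Z=50>49); In3+ < Cd2+ (isoelectronic, higher Z=49 is smaller); Cd2+ < Ag+ (both 46 e⁻, Z=48>47).
Placing each against Cd2+: smaller — Ge4+, Sn4+, In3+; larger — Ag+. So 1 is larger.

1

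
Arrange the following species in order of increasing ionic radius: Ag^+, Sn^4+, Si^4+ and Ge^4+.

Si^4+ < Ge^4+ < Sn^4+ < Ag^+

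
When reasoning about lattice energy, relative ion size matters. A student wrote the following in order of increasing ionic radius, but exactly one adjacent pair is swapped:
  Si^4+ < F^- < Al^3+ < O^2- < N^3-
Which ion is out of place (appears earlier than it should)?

Compare adjacent ions: both have 10 electrons but Z(Al)=13 > Z(F)=9, so Al^3+ should be the smaller of the two — yet in this increasing list F^- sits before Al^3+. Nothing else is reversed, so F^- should move one place to the right.

F^-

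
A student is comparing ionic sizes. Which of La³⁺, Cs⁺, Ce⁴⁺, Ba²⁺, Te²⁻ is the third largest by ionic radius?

These species are isoelectronic with 54 electrons. The only difference is the number of protons: Ce⁴⁺ (Z=58), La³⁺ (Z=57), Ba²⁺ (Z=56), Cs⁺ (Z=55), Te²⁻ (Z=52). The strongest nuclear pull (Ce⁴⁺) gives the smallest ion.
Full ascending order: Ce⁴⁺ < La³⁺ < Ba²⁺ < Cs⁺ < Te²⁻. Counting from the largest, position 3 is Ba²⁺.

Ba²⁺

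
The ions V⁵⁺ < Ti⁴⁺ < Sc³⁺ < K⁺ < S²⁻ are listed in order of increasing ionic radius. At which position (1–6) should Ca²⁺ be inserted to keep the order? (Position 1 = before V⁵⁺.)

4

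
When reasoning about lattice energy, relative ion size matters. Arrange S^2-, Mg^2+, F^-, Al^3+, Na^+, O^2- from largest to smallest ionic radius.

Electron counts and nuclear charges: Al^3+ (Z=13, 10 e⁻), Mg^2+ (Z=12, 10 e⁻), Na^+ (Z=11, 10 e⁻), F^- (Z=9, 10 e⁻), O^2- (Z=8, 10 e⁻), S^2- (Z=16, 18 e⁻). Al^3+ < Mg^2+ (isoelectronic, higher Z=13 is smaller); Mg^2+ < Na^+ (isoelectronic, higher Z=12 is smaller); Na^+ < F^- (both 10 e⁻, Z=11>9); F^- < O^2- (isoelectronic, higher Z=9 is smaller); O^2- < S^2- (same group, 1 shell fewer).

S^2- > O^2- > F^- > Na^+ > Mg^2+ > Al^3+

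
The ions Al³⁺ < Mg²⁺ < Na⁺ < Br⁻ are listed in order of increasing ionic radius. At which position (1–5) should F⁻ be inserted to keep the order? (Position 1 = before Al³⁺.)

4

Electron counts and nuclear charges: Al³⁺ has 10 e⁻ (Z=13), Mg²⁺ has 10 e⁻ (Z=12), Na⁺ has 10 e⁻ (Z=11), F⁻ has 10 e⁻ (Z=9), Br⁻ has 36 e⁻ (Z=35). Al³⁺ < Mg²⁺ (both 10 e⁻, Z=13>12); Mg²⁺ < Na⁺ (both 10 e⁻, Z=12>11); Na⁺ < F⁻ (isoelectronic, higher Z=11 is smaller); F⁻ < Br⁻ (same group, period 2 vs 4).
Merged order: Al³⁺ < Mg²⁺ < Na⁺ < F⁻ < Br⁻ — F⁻ is number 4.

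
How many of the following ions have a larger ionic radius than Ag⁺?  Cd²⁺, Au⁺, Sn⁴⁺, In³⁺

1

Electron counts and nuclear charges: Sn⁴⁺: 46 e⁻, Z=50, In³⁺: 46 e⁻, Z=49, Cd²⁺: 46 e⁻, Z=48, Ag⁺: 46 e⁻, Z=47, Au⁺: 78 e⁻, Z=79. Sn⁴⁺ < In³⁺ (both 46 e⁻, Z=50>49); In³⁺ < Cd²⁺ (both 46 e⁻, Z=49>48); Cd²⁺ < Ag⁺ (both 46 e⁻, Z=48>47); Ag⁺ < Au⁺ (same group, 1 shell fewer).
Relative to Ag⁺, the ions that are larger are Au⁺. Count: 1.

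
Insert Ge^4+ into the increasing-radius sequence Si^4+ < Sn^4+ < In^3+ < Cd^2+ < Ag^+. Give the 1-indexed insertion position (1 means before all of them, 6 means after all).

2

Work out protons and electrons: Si^4+: 10 e⁻, Z=14, Ge^4+: 28 e⁻, Z=32, Sn^4+: 46 e⁻, Z=50, In^3+: 46 e⁻, Z=49, Cd^2+: 46 e⁻, Z=48, Ag^+: 46 e⁻, Z=47. Si^4+ < Ge^4+ (same group, 1 shell fewer); Ge^4+ < Sn^4+ (same group, period 4 vs 5); Sn^4+ < In^3+ (isoelectronic, higher Z=50 is smaller); In^3+ < Cd^2+ (both 46 e⁻, Z=49>48); Cd^2+ < Ag^+ (both 46 e⁻, Z=48>47).
With Ge^4+ included the full order is Si^4+ < Ge^4+ < Sn^4+ < In^3+ < Cd^2+ < Ag^+, so it takes position 2.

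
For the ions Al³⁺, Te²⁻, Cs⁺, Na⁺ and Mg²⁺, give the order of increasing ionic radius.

Al³⁺ < Mg²⁺ < Na⁺ < Cs⁺ < Te²⁻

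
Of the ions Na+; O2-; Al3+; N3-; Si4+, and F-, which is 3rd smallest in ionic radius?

Each ion has 10 electrons. The ranking follows nuclear charge in reverse — greater Z gives a smaller radius. Si4+ (Z=14), Al3+ (Z=13), Na+ (Z=11), F- (Z=9), O2- (Z=8), N3- (Z=7).
Full ascending order: Si4+ < Al3+ < Na+ < F- < O2- < N3-. Counting from the smallest, position 3 is Na+.

Na+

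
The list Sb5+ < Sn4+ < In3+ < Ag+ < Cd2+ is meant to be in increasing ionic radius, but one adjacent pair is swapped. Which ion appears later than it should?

Cd2+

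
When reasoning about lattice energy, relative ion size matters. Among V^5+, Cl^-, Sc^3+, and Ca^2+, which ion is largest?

Each ion has 18 electrons. The ranking follows nuclear charge in reverse — greater Z gives a smaller radius. V^5+ (Z=23), Sc^3+ (Z=21), Ca^2+ (Z=20), Cl^- (Z=17).

Cl^-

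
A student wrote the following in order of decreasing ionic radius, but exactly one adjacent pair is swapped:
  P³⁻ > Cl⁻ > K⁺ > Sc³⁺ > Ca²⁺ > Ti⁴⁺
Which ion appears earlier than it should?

Scanning neighbour by neighbour, only Sc³⁺/Ca²⁺ violates a trend: Sc³⁺ and Ca²⁺ share 18 electrons; the higher nuclear charge on Sc (Z=21) contracts it more, so Sc³⁺ < Ca²⁺. That makes Sc³⁺ the one sitting a position early relative to where it belongs.

Sc³⁺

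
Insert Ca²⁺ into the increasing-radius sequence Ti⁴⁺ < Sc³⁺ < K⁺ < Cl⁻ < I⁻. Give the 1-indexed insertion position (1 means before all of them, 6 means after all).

3

Tabulating Z and e⁻: Ti⁴⁺ (Z=22, 18 e⁻), Sc³⁺ (Z=21, 18 e⁻), Ca²⁺ (Z=20, 18 e⁻), K⁺ (Z=19, 18 e⁻), Cl⁻ (Z=17, 18 e⁻), I⁻ (Z=53, 54 e⁻). Ti⁴⁺ < Sc³⁺ (isoelectronic, higher Z=22 is smaller); Sc³⁺ < Ca²⁺ (both 18 e⁻, Z=21>20); Ca²⁺ < K⁺ (both 18 e⁻, Z=20>19); K⁺ < Cl⁻ (both 18 e⁻, Z=19>17); Cl⁻ < I⁻ (same group, period 3 vs 5).
Merged order: Ti⁴⁺ < Sc³⁺ < Ca²⁺ < K⁺ < Cl⁻ < I⁻ — Ca²⁺ is number 3.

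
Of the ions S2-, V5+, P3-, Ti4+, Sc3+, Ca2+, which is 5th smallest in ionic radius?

Each ion has 18 electrons. The ranking follows nuclear charge in reverse — greater Z gives a smaller radius. V5+ (Z=23), Ti4+ (Z=22), Sc3+ (Z=21), Ca2+ (Z=20), S2- (Z=16), P3- (Z=15).
Full ascending order: V5+ < Ti4+ < Sc3+ < Ca2+ < S2- < P3-. Counting from the smallest, position 5 is S2-.

S2-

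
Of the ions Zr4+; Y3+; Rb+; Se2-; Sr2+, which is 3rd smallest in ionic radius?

Sr2+

Each ion has 36 electrons. The ranking follows nuclear charge in reverse — greater Z gives a smaller radius. Zr4+ (Z=40), Y3+ (Z=39), Sr2+ (Z=38), Rb+ (Z=37), Se2- (Z=34).
Full ascending order: Zr4+ < Y3+ < Sr2+ < Rb+ < Se2-. Counting from the smallest, position 3 is Sr2+.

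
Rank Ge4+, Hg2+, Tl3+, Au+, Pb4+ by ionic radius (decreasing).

Work out protons and electrons: Ge4+ (Z=32, 28 e⁻), Pb4+ (Z=82, 78 e⁻), Tl3+ (Z=81, 78 e⁻), Hg2+ (Z=80, 78 e⁻), Au+ (Z=79, 78 e⁻). Ge4+ < Pb4+ (same group, 2 shells fewer); Pb4+ < Tl3+ (both 78 e⁻, Z=82>81); Tl3+ < Hg2+ (both 78 e⁻, Z=81>80); Hg2+ < Au+ (both 78 e⁻, Z=80>79).

Au+ > Hg2+ > Tl3+ > Pb4+ > Ge4+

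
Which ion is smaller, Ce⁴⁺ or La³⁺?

Ce⁴⁺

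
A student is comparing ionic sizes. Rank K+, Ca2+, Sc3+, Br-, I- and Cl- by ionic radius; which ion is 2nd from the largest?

Electron counts and nuclear charges: Sc3+: 18 e⁻, Z=21, Ca2+: 18 e⁻, Z=20, K+: 18 e⁻, Z=19, Cl-: 18 e⁻, Z=17, Br-: 36 e⁻, Z=35, I-: 54 e⁻, Z=53. Sc3+ < Ca2+ (isoelectronic, higher Z=21 is smaller); Ca2+ < K+ (isoelectronic, higher Z=20 is smaller); K+ < Cl- (both 18 e⁻, Z=19>17); Cl- < Br- (same group, period 3 vs 4); Br- < I- (same group, 1 shell fewer).
Full ascending order: Sc3+ < Ca2+ < K+ < Cl- < Br- < I-. Counting from the largest, position 2 is Br-.

Br-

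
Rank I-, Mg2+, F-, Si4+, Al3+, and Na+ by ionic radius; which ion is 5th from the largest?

Al3+

Electron counts and nuclear charges: Si4+: 10 e⁻, Z=14, Al3+: 10 e⁻, Z=13, Mg2+: 10 e⁻, Z=12, Na+: 10 e⁻, Z=11, F-: 10 e⁻, Z=9, I-: 54 e⁻, Z=53. Si4+ < Al3+ (isoelectronic, higher Z=14 is smaller); Al3+ < Mg2+ (isoelectronic, higher Z=13 is smaller); Mg2+ < Na+ (isoelectronic, higher Z=12 is smaller); Na+ < F- (both 10 e⁻, Z=11>9); F- < I- (same group, period 2 vs 5).
Ordering: Si4+ < Al3+ < Mg2+ < Na+ < F- < I-. The 5th largest is Al3+.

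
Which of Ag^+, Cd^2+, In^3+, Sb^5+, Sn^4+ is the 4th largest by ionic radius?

Sn^4+

Each ion has 46 electrons. The ranking follows nuclear charge in reverse — greater Z gives a smaller radius. Sb^5+ (Z=51), Sn^4+ (Z=50), In^3+ (Z=49), Cd^2+ (Z=48), Ag^+ (Z=47).
Ordering: Sb^5+ < Sn^4+ < In^3+ < Cd^2+ < Ag^+. The 4th largest is Sn^4+.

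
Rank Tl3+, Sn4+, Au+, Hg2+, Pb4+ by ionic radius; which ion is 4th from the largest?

Pb4+

Electron counts and nuclear charges: Sn4+: 46 e⁻, Z=50, Pb4+: 78 e⁻, Z=82, Tl3+: 78 e⁻, Z=81, Hg2+: 78 e⁻, Z=80, Au+: 78 e⁻, Z=79. Sn4+ < Pb4+ (same group, 1 shell fewer); Pb4+ < Tl3+ (isoelectronic, higher Z=82 is smaller); Tl3+ < Hg2+ (isoelectronic, higher Z=81 is smaller); Hg2+ < Au+ (isoelectronic, higher Z=80 is smaller).
Full ascending order: Sn4+ < Pb4+ < Tl3+ < Hg2+ < Au+. Counting from the largest, position 4 is Pb4+.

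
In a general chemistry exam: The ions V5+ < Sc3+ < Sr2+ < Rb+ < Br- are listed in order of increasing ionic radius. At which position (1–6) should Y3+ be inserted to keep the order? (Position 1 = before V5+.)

3

First list Z and electron count for each: V5+ has 18 e⁻ (Z=23), Sc3+ has 18 e⁻ (Z=21), Y3+ has 36 e⁻ (Z=39), Sr2+ has 36 e⁻ (Z=38), Rb+ has 36 e⁻ (Z=37), Br- has 36 e⁻ (Z=35). V5+ < Sc3+ (isoelectronic, higher Z=23 is smaller); Sc3+ < Y3+ (same group, period 4 vs 5); Y3+ < Sr2+ (isoelectronic, higher Z=39 is smaller); Sr2+ < Rb+ (isoelectronic, higher Z=38 is smaller); Rb+ < Br- (both 36 e⁻, Z=37>35).
With Y3+ included the full order is V5+ < Sc3+ < Y3+ < Sr2+ < Rb+ < Br-, so it takes position 3.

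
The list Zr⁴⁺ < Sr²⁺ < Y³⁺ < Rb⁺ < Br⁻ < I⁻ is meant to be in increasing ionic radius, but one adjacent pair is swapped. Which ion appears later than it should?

Y³⁺

Compare adjacent ions: both have 36 electrons but Z(Y)=39 > Z(Sr)=38, so Y³⁺ should be the smaller of the two — yet in this increasing list Sr²⁺ sits before Y³⁺. Nothing else is reversed, so Y³⁺ should move one place to the left.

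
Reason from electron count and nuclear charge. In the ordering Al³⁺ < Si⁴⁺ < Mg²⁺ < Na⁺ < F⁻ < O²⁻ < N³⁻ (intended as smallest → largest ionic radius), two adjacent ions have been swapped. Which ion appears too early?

Check each adjacent pair. Al³⁺ and Si⁴⁺ are reversed: Si⁴⁺ and Al³⁺ share 10 electrons; the higher nuclear charge on Si (Z=14) contracts it more, so Si⁴⁺ < Al³⁺. No other neighbouring pair contradicts the periodic trends, so Al³⁺ is the ion listed too early.

Al³⁺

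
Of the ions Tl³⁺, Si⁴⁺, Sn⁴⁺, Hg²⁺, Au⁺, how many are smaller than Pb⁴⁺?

2

Tabulating Z and e⁻: Si⁴⁺ (Z=14, 10 e⁻), Sn⁴⁺ (Z=50, 46 e⁻), Pb⁴⁺ (Z=82, 78 e⁻), Tl³⁺ (Z=81, 78 e⁻), Hg²⁺ (Z=80, 78 e⁻), Au⁺ (Z=79, 78 e⁻). Si⁴⁺ < Sn⁴⁺ (same group, 2 shells fewer); Sn⁴⁺ < Pb⁴⁺ (same group, 1 shell fewer); Pb⁴⁺ < Tl³⁺ (both 78 e⁻, Z=82>81); Tl³⁺ < Hg²⁺ (isoelectronic, higher Z=81 is smaller); Hg²⁺ < Au⁺ (both 78 e⁻, Z=80>79).
Ordering all of them (including Pb⁴⁺) by radius gives Si⁴⁺ < Sn⁴⁺ < Pb⁴⁺ < Tl³⁺ < Hg²⁺ < Au⁺. Count: 2.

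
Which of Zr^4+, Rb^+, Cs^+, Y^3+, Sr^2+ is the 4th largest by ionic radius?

First list Z and electron count for each: Zr^4+: 36 e⁻, Z=40, Y^3+: 36 e⁻, Z=39, Sr^2+: 36 e⁻, Z=38, Rb^+: 36 e⁻, Z=37, Cs^+: 54 e⁻, Z=55. Zr^4+ < Y^3+ (both 36 e⁻, Z=40>39); Y^3+ < Sr^2+ (isoelectronic, higher Z=39 is smaller); Sr^2+ < Rb^+ (both 36 e⁻, Z=38>37); Rb^+ < Cs^+ (same group, 1 shell fewer).
That gives Zr^4+ < Y^3+ < Sr^2+ < Rb^+ < Cs^+. From the largest end, number 4 is Y^3+.

Y^3+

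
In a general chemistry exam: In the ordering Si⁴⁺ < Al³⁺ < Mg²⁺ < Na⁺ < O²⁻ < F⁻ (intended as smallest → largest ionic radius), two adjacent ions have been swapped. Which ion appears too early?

O²⁻

The pair O²⁻, F⁻ is the wrong way round — they are isoelectronic (10 e⁻) and F has more protons than O (9 vs 8), making F⁻ smaller. All other adjacent pairs agree with periodic trends, so O²⁻ is the misplaced ion.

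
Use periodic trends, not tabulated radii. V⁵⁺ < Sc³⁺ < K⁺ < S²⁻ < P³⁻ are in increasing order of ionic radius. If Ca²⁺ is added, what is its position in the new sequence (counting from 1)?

3

Each ion has 18 electrons. The ranking follows nuclear charge in reverse — greater Z gives a smaller radius. V⁵⁺ (Z=23), Sc³⁺ (Z=21), Ca²⁺ (Z=20), K⁺ (Z=19), S²⁻ (Z=16), P³⁻ (Z=15).
The complete sequence is V⁵⁺ < Sc³⁺ < Ca²⁺ < K⁺ < S²⁻ < P³⁻. Ca²⁺ sits at position 3.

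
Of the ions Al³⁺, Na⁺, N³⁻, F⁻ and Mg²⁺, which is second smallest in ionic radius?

Mg²⁺

All of these have 10 electrons (isoelectronic). With the same electron cloud, the ion with the most protons pulls it in tightest. Nuclear charges: Al³⁺ (Z=13), Mg²⁺ (Z=12), Na⁺ (Z=11), F⁻ (Z=9), N³⁻ (Z=7). Highest Z is smallest.
That gives Al³⁺ < Mg²⁺ < Na⁺ < F⁻ < N³⁻. From the smallest end, number 2 is Mg²⁺.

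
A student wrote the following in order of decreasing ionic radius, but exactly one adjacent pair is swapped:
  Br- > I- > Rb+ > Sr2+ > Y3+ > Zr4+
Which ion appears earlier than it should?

Scanning neighbour by neighbour, only Br-/I- violates a trend: both in group 17 with the same charge; Br- (period 4) has the smaller radius. That makes Br- the one sitting a position early relative to where it belongs.

Br-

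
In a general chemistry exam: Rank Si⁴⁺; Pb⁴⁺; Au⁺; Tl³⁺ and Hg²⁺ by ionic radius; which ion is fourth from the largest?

Pb⁴⁺

Tabulating Z and e⁻: Si⁴⁺ (Z=14, 10 e⁻), Pb⁴⁺ (Z=82, 78 e⁻), Tl³⁺ (Z=81, 78 e⁻), Hg²⁺ (Z=80, 78 e⁻), Au⁺ (Z=79, 78 e⁻). Si⁴⁺ < Pb⁴⁺ (same group, period 3 vs 6); Pb⁴⁺ < Tl³⁺ (both 78 e⁻, Z=82>81); Tl³⁺ < Hg²⁺ (both 78 e⁻, Z=81>80); Hg²⁺ < Au⁺ (both 78 e⁻, Z=80>79).
Ordering: Si⁴⁺ < Pb⁴⁺ < Tl³⁺ < Hg²⁺ < Au⁺. The fourth largest is Pb⁴⁺.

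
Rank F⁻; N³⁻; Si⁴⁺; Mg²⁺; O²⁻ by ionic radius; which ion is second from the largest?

Isoelectronic series (10 e⁻ each). Size is set by nuclear charge: more protons means a smaller ion. Si⁴⁺ (Z=14), Mg²⁺ (Z=12), F⁻ (Z=9), O²⁻ (Z=8), N³⁻ (Z=7).
Full ascending order: Si⁴⁺ < Mg²⁺ < F⁻ < O²⁻ < N³⁻. Counting from the largest, position 2 is O²⁻.

O²⁻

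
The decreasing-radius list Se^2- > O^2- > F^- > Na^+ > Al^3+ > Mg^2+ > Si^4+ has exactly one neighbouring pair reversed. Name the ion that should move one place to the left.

Mg^2+

Scanning neighbour by neighbour, only Al^3+/Mg^2+ violates a trend: they are isoelectronic (10 e⁻) and Al has more protons than Mg (13 vs 12), making Al^3+ smaller. That makes Mg^2+ the one sitting a position late relative to where it belongs.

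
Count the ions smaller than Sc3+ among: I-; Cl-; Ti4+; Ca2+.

1

Work out protons and electrons: Ti4+: 18 e⁻, Z=22, Sc3+: 18 e⁻, Z=21, Ca2+: 18 e⁻, Z=20, Cl-: 18 e⁻, Z=17, I-: 54 e⁻, Z=53. Ti4+ < Sc3+ (both 18 e⁻, Z=22>21); Sc3+ < Ca2+ (both 18 e⁻, Z=21>20); Ca2+ < Cl- (both 18 e⁻, Z=20>17); Cl- < I- (same group, 2 shells fewer).
Overall: Ti4+ < Sc3+ < Ca2+ < Cl- < I-. Sc3+ has 1 below it and 3 above. That's 1.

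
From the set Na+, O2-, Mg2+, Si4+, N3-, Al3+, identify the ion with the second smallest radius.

Isoelectronic series (10 e⁻ each). Size is set by nuclear charge: more protons means a smaller ion. Si4+ (Z=14), Al3+ (Z=13), Mg2+ (Z=12), Na+ (Z=11), O2- (Z=8), N3- (Z=7).
Full ascending order: Si4+ < Al3+ < Mg2+ < Na+ < O2- < N3-. Counting from the smallest, position 2 is Al3+.

Al3+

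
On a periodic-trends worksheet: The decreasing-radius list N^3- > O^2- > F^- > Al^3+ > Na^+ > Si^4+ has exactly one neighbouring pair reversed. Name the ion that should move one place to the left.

Na^+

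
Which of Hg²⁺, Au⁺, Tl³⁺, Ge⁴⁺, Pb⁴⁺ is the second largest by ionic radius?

Hg²⁺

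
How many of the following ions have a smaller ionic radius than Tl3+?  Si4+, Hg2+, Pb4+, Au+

2

Electron counts and nuclear charges: Si4+: 10 e⁻, Z=14, Pb4+: 78 e⁻, Z=82, Tl3+: 78 e⁻, Z=81, Hg2+: 78 e⁻, Z=80, Au+: 78 e⁻, Z=79. Si4+ < Pb4+ (same group, period 3 vs 6); Pb4+ < Tl3+ (isoelectronic, higher Z=82 is smaller); Tl3+ < Hg2+ (both 78 e⁻, Z=81>80); Hg2+ < Au+ (both 78 e⁻, Z=80>79).
Relative to Tl3+, the ions that are smaller are Si4+, Pb4+. So 2 are smaller.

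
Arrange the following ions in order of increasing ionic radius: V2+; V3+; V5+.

These are all V ions. Removing more electrons (higher positive charge) pulls the remaining electrons in closer, so V5+ is smallest and V2+ is largest.

V5+ < V3+ < V2+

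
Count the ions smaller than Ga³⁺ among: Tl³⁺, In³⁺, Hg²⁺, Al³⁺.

1

Al³⁺: 10 e⁻, Z=13, Ga³⁺: 28 e⁻, Z=31, In³⁺: 46 e⁻, Z=49, Tl³⁺: 78 e⁻, Z=81, Hg²⁺: 78 e⁻, Z=80. Al³⁺ < Ga³⁺ (same group, period 3 vs 4); Ga³⁺ < In³⁺ (same group, period 4 vs 5); In³⁺ < Tl³⁺ (same group, 1 shell fewer); Tl³⁺ < Hg²⁺ (isoelectronic, higher Z=81 is smaller).
Placing each against Ga³⁺: smaller — Al³⁺; larger — In³⁺, Tl³⁺, Hg²⁺. Count: 1.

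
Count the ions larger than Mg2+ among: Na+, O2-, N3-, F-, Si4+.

Each ion has 10 electrons. The ranking follows nuclear charge in reverse — greater Z gives a smaller radius. Si4+ (Z=14), Mg2+ (Z=12), Na+ (Z=11), F- (Z=9), O2- (Z=8), N3- (Z=7).
Relative to Mg2+, the ions that are larger are Na+, F-, O2-, N3-. So 4 are larger.

4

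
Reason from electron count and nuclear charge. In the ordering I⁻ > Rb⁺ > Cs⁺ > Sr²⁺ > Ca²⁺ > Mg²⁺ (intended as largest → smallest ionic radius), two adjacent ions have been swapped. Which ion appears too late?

Cs⁺

The pair Rb⁺, Cs⁺ is the wrong way round — both in group 1 with the same charge; Rb⁺ (period 5) has the smaller radius. All other adjacent pairs agree with periodic trends, so Cs⁺ is the misplaced ion.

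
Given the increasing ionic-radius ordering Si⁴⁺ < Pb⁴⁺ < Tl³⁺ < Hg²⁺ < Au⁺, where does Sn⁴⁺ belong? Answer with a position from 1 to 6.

Tabulating Z and e⁻: Si⁴⁺ (Z=14, 10 e⁻), Sn⁴⁺ (Z=50, 46 e⁻), Pb⁴⁺ (Z=82, 78 e⁻), Tl³⁺ (Z=81, 78 e⁻), Hg²⁺ (Z=80, 78 e⁻), Au⁺ (Z=79, 78 e⁻). Si⁴⁺ < Sn⁴⁺ (same group, period 3 vs 5); Sn⁴⁺ < Pb⁴⁺ (same group, 1 shell fewer); Pb⁴⁺ < Tl³⁺ (isoelectronic, higher Z=82 is smaller); Tl³⁺ < Hg²⁺ (both 78 e⁻, Z=81>80); Hg²⁺ < Au⁺ (isoelectronic, higher Z=80 is smaller).
With Sn⁴⁺ included the full order is Si⁴⁺ < Sn⁴⁺ < Pb⁴⁺ < Tl³⁺ < Hg²⁺ < Au⁺, so it takes position 2.

2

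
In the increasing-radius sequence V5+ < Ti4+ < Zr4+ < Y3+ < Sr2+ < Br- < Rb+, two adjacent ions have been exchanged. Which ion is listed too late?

Rb+

The pair Br-, Rb+ is the wrong way round — Rb+ and Br- share 36 electrons; the higher nuclear charge on Rb (Z=37) contracts it more, so Rb+ < Br-. All other adjacent pairs agree with periodic trends, so Rb+ is the misplaced ion.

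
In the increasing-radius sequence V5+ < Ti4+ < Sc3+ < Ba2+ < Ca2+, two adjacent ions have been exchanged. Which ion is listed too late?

Ca2+

Compare adjacent ions: both in group 2 with the same charge; Ca2+ (period 4) has the smaller radius — yet in this increasing list Ba2+ sits before Ca2+. Nothing else is reversed, so Ca2+ should move one place to the left.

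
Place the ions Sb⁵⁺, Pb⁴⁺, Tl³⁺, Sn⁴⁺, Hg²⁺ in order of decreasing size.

Hg²⁺ > Tl³⁺ > Pb⁴⁺ > Sn⁴⁺ > Sb⁵⁺

Electron counts and nuclear charges: Sb⁵⁺: 46 e⁻, Z=51, Sn⁴⁺: 46 e⁻, Z=50, Pb⁴⁺: 78 e⁻, Z=82, Tl³⁺: 78 e⁻, Z=81, Hg²⁺: 78 e⁻, Z=80. Sb⁵⁺ < Sn⁴⁺ (both 46 e⁻, Z=51>50); Sn⁴⁺ < Pb⁴⁺ (same group, period 5 vs 6); Pb⁴⁺ < Tl³⁺ (isoelectronic, higher Z=82 is smaller); Tl³⁺ < Hg²⁺ (isoelectronic, higher Z=81 is smaller).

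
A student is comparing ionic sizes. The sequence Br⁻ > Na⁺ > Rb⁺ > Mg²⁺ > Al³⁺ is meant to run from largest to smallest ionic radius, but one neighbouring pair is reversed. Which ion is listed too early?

Na⁺

Scanning neighbour by neighbour, only Na⁺/Rb⁺ violates a trend: Na⁺ and Rb⁺ are in one column with the same charge; the lighter period-3 ion has 2 fewer shells and is smaller. That makes Na⁺ the one sitting a position early relative to where it belongs.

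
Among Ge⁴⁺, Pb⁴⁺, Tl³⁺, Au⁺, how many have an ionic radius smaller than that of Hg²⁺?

3

Ge⁴⁺ has 28 e⁻ (Z=32), Pb⁴⁺ has 78 e⁻ (Z=82), Tl³⁺ has 78 e⁻ (Z=81), Hg²⁺ has 78 e⁻ (Z=80), Au⁺ has 78 e⁻ (Z=79). Ge⁴⁺ < Pb⁴⁺ (same group, period 4 vs 6); Pb⁴⁺ < Tl³⁺ (both 78 e⁻, Z=82>81); Tl³⁺ < Hg²⁺ (both 78 e⁻, Z=81>80); Hg²⁺ < Au⁺ (both 78 e⁻, Z=80>79).
Relative to Hg²⁺, the ions that are smaller are Ge⁴⁺, Pb⁴⁺, Tl³⁺. Count: 3.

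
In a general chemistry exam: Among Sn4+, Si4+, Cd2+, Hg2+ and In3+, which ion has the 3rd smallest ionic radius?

First list Z and electron count for each: Si4+: 10 e⁻, Z=14, Sn4+: 46 e⁻, Z=50, In3+: 46 e⁻, Z=49, Cd2+: 46 e⁻, Z=48, Hg2+: 78 e⁻, Z=80. Si4+ < Sn4+ (same group, period 3 vs 5); Sn4+ < In3+ (both 46 e⁻, Z=50>49); In3+ < Cd2+ (isoelectronic, higher Z=49 is smaller); Cd2+ < Hg2+ (same group, period 5 vs 6).
So the order is Si4+ < Sn4+ < In3+ < Cd2+ < Hg2+; the 3rd-smallest ion is In3+.

In3+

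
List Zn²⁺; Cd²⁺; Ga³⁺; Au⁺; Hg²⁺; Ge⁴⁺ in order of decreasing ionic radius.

Tabulating Z and e⁻: Ge⁴⁺ has 28 e⁻ (Z=32), Ga³⁺ has 28 e⁻ (Z=31), Zn²⁺ has 28 e⁻ (Z=30), Cd²⁺ has 46 e⁻ (Z=48), Hg²⁺ has 78 e⁻ (Z=80), Au⁺ has 78 e⁻ (Z=79). Ge⁴⁺ < Ga³⁺ (isoelectronic, higher Z=32 is smaller); Ga³⁺ < Zn²⁺ (both 28 e⁻, Z=31>30); Zn²⁺ < Cd²⁺ (same group, period 4 vs 5); Cd²⁺ < Hg²⁺ (same group, 1 shell fewer); Hg²⁺ < Au⁺ (both 78 e⁻, Z=80>79).

Au⁺ > Hg²⁺ > Cd²⁺ > Zn²⁺ > Ga³⁺ > Ge⁴⁺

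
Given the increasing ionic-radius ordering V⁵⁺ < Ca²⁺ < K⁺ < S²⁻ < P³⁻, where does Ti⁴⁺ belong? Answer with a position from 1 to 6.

2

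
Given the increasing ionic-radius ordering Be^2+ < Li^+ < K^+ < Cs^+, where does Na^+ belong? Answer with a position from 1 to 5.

Tabulating Z and e⁻: Be^2+ (Z=4, 2 e⁻), Li^+ (Z=3, 2 e⁻), Na^+ (Z=11, 10 e⁻), K^+ (Z=19, 18 e⁻), Cs^+ (Z=55, 54 e⁻). Be^2+ < Li^+ (isoelectronic, higher Z=4 is smaller); Li^+ < Na^+ (same group, period 2 vs 3); Na^+ < K^+ (same group, period 3 vs 4); K^+ < Cs^+ (same group, period 4 vs 6).
The complete sequence is Be^2+ < Li^+ < Na^+ < K^+ < Cs^+. Na^+ sits at position 3.

3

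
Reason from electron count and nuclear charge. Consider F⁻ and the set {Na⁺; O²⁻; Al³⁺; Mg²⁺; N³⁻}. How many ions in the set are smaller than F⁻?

3

These species are isoelectronic with 10 electrons. The only difference is the number of protons: Al³⁺ (Z=13), Mg²⁺ (Z=12), Na⁺ (Z=11), F⁻ (Z=9), O²⁻ (Z=8), N³⁻ (Z=7). The strongest nuclear pull (Al³⁺) gives the smallest ion.
Relative to F⁻, the ions that are smaller are Al³⁺, Mg²⁺, Na⁺. That's 3.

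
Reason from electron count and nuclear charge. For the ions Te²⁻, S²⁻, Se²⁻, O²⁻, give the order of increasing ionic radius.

O²⁻ < S²⁻ < Se²⁻ < Te²⁻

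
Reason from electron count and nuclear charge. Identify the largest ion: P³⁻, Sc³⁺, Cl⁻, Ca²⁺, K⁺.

P³⁻

Each ion has 18 electrons. The ranking follows nuclear charge in reverse — greater Z gives a smaller radius. Sc³⁺ (Z=21), Ca²⁺ (Z=20), K⁺ (Z=19), Cl⁻ (Z=17), P³⁻ (Z=15).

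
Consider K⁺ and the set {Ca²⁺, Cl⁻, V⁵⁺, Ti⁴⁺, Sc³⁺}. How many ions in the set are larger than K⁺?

All of these have 18 electrons (isoelectronic). With the same electron cloud, the ion with the most protons pulls it in tightest. Nuclear charges: V⁵⁺ (Z=23), Ti⁴⁺ (Z=22), Sc³⁺ (Z=21), Ca²⁺ (Z=20), K⁺ (Z=19), Cl⁻ (Z=17). Highest Z is smallest.
Placing each against K⁺: smaller — V⁵⁺, Ti⁴⁺, Sc³⁺, Ca²⁺; larger — Cl⁻. That's 1.

1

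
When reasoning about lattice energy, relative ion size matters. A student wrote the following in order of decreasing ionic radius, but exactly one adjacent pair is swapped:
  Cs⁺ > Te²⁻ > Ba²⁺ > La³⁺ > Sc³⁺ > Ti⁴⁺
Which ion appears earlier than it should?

Scanning neighbour by neighbour, only Cs⁺/Te²⁻ violates a trend: both have 54 electrons but Z(Cs)=55 > Z(Te)=52, so Cs⁺ should be the smaller of the two. That makes Cs⁺ the one sitting a position early relative to where it belongs.

Cs⁺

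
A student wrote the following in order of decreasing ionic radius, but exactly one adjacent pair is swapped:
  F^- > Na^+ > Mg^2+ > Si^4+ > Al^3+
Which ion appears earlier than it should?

Si^4+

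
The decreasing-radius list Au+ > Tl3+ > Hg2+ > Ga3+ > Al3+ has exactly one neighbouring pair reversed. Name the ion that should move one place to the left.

Hg2+

Check each adjacent pair. Tl3+ and Hg2+ are reversed: both have 78 electrons but Z(Tl)=81 > Z(Hg)=80, so Tl3+ should be the smaller of the two. No other neighbouring pair contradicts the periodic trends, so Hg2+ is the ion listed too late.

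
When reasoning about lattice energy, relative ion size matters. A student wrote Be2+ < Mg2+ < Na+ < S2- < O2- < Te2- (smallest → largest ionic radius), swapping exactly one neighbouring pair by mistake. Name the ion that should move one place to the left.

Compare adjacent ions: O2- and S2- are in one column with the same charge; the lighter period-2 ion has one fewer shell and is smaller — yet in this increasing list S2- sits before O2-. Nothing else is reversed, so O2- should move one place to the left.

O2-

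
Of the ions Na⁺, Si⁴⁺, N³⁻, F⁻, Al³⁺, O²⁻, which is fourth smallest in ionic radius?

Isoelectronic series (10 e⁻ each). Size is set by nuclear charge: more protons means a smaller ion. Si⁴⁺ (Z=14), Al³⁺ (Z=13), Na⁺ (Z=11), F⁻ (Z=9), O²⁻ (Z=8), N³⁻ (Z=7).
Ordering: Si⁴⁺ < Al³⁺ < Na⁺ < F⁻ < O²⁻ < N³⁻. The fourth smallest is F⁻.

F⁻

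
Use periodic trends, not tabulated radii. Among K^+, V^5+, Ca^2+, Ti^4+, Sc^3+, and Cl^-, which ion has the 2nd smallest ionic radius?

Isoelectronic series (18 e⁻ each). Size is set by nuclear charge: more protons means a smaller ion. V^5+ (Z=23), Ti^4+ (Z=22), Sc^3+ (Z=21), Ca^2+ (Z=20), K^+ (Z=19), Cl^- (Z=17).
That gives V^5+ < Ti^4+ < Sc^3+ < Ca^2+ < K^+ < Cl^-. From the smallest end, number 2 is Ti^4+.

Ti^4+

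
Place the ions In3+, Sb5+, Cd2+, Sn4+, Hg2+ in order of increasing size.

Work out protons and electrons: Sb5+ (Z=51, 46 e⁻), Sn4+ (Z=50, 46 e⁻), In3+ (Z=49, 46 e⁻), Cd2+ (Z=48, 46 e⁻), Hg2+ (Z=80, 78 e⁻). Sb5+ < Sn4+ (isoelectronic, higher Z=51 is smaller); Sn4+ < In3+ (isoelectronic, higher Z=50 is smaller); In3+ < Cd2+ (both 46 e⁻, Z=49>48); Cd2+ < Hg2+ (same group, 1 shell fewer).

Sb5+ < Sn4+ < In3+ < Cd2+ < Hg2+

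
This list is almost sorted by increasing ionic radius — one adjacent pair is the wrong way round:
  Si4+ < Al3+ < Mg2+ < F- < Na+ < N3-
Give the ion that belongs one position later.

F-

Check each adjacent pair. F- and Na+ are reversed: both have 10 electrons but Z(Na)=11 > Z(F)=9, so Na+ should be the smaller of the two. No other neighbouring pair contradicts the periodic trends, so F- is the ion listed too early.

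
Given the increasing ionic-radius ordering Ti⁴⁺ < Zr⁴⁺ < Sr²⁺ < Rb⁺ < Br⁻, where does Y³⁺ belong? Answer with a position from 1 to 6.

3

Ti⁴⁺ has 18 e⁻ (Z=22), Zr⁴⁺ has 36 e⁻ (Z=40), Y³⁺ has 36 e⁻ (Z=39), Sr²⁺ has 36 e⁻ (Z=38), Rb⁺ has 36 e⁻ (Z=37), Br⁻ has 36 e⁻ (Z=35). Ti⁴⁺ < Zr⁴⁺ (same group, period 4 vs 5); Zr⁴⁺ < Y³⁺ (isoelectronic, higher Z=40 is smaller); Y³⁺ < Sr²⁺ (both 36 e⁻, Z=39>38); Sr²⁺ < Rb⁺ (isoelectronic, higher Z=38 is smaller); Rb⁺ < Br⁻ (isoelectronic, higher Z=37 is smaller).
The complete sequence is Ti⁴⁺ < Zr⁴⁺ < Y³⁺ < Sr²⁺ < Rb⁺ < Br⁻. Y³⁺ sits at position 3.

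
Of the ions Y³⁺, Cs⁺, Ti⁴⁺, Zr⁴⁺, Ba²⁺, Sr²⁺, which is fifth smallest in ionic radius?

Ba²⁺

Tabulating Z and e⁻: Ti⁴⁺ has 18 e⁻ (Z=22), Zr⁴⁺ has 36 e⁻ (Z=40), Y³⁺ has 36 e⁻ (Z=39), Sr²⁺ has 36 e⁻ (Z=38), Ba²⁺ has 54 e⁻ (Z=56), Cs⁺ has 54 e⁻ (Z=55). Ti⁴⁺ < Zr⁴⁺ (same group, 1 shell fewer); Zr⁴⁺ < Y³⁺ (isoelectronic, higher Z=40 is smaller); Y³⁺ < Sr²⁺ (both 36 e⁻, Z=39>38); Sr²⁺ < Ba²⁺ (same group, 1 shell fewer); Ba²⁺ < Cs⁺ (both 54 e⁻, Z=56>55).
So the order is Ti⁴⁺ < Zr⁴⁺ < Y³⁺ < Sr²⁺ < Ba²⁺ < Cs⁺; the 5th-smallest ion is Ba²⁺.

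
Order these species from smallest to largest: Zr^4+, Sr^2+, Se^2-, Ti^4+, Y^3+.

Work out protons and electrons: Ti^4+ has 18 e⁻ (Z=22), Zr^4+ has 36 e⁻ (Z=40), Y^3+ has 36 e⁻ (Z=39), Sr^2+ has 36 e⁻ (Z=38), Se^2- has 36 e⁻ (Z=34). Ti^4+ < Zr^4+ (same group, period 4 vs 5); Zr^4+ < Y^3+ (isoelectronic, higher Z=40 is smaller); Y^3+ < Sr^2+ (isoelectronic, higher Z=39 is smaller); Sr^2+ < Se^2- (isoelectronic, higher Z=38 is smaller).

Ti^4+ < Zr^4+ < Y^3+ < Sr^2+ < Se^2-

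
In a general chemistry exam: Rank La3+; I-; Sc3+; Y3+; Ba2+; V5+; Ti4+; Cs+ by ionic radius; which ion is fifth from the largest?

Y3+

Tabulating Z and e⁻: V5+: 18 e⁻, Z=23, Ti4+: 18 e⁻, Z=22, Sc3+: 18 e⁻, Z=21, Y3+: 36 e⁻, Z=39, La3+: 54 e⁻, Z=57, Ba2+: 54 e⁻, Z=56, Cs+: 54 e⁻, Z=55, I-: 54 e⁻, Z=53. V5+ < Ti4+ (isoelectronic, higher Z=23 is smaller); Ti4+ < Sc3+ (both 18 e⁻, Z=22>21); Sc3+ < Y3+ (same group, 1 shell fewer); Y3+ < La3+ (same group, 1 shell fewer); La3+ < Ba2+ (both 54 e⁻, Z=57>56); Ba2+ < Cs+ (isoelectronic, higher Z=56 is smaller); Cs+ < I- (isoelectronic, higher Z=55 is smaller).
Ordering: V5+ < Ti4+ < Sc3+ < Y3+ < La3+ < Ba2+ < Cs+ < I-. The fifth largest is Y3+.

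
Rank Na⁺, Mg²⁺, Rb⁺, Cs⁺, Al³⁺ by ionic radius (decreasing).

Cs⁺ > Rb⁺ > Na⁺ > Mg²⁺ > Al³⁺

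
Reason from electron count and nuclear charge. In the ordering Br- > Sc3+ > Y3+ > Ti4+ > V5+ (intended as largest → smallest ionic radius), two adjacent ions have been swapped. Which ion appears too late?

Y3+

Compare adjacent ions: Sc3+ and Y3+ are in one column with the same charge; the lighter period-4 ion has one fewer shell and is smaller — yet in this decreasing list Sc3+ sits before Y3+. Nothing else is reversed, so Y3+ should move one place to the left.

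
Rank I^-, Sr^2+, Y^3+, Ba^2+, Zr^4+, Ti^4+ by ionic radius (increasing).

Ti^4+ < Zr^4+ < Y^3+ < Sr^2+ < Ba^2+ < I^-

Work out protons and electrons: Ti^4+: 18 e⁻, Z=22, Zr^4+: 36 e⁻, Z=40, Y^3+: 36 e⁻, Z=39, Sr^2+: 36 e⁻, Z=38, Ba^2+: 54 e⁻, Z=56, I^-: 54 e⁻, Z=53. Ti^4+ < Zr^4+ (same group, 1 shell fewer); Zr^4+ < Y^3+ (isoelectronic, higher Z=40 is smaller); Y^3+ < Sr^2+ (both 36 e⁻, Z=39>38); Sr^2+ < Ba^2+ (same group, 1 shell fewer); Ba^2+ < I^- (both 54 e⁻, Z=56>53).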